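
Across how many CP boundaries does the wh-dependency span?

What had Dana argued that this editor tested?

1

"what" is extracted from the object of "tested".
Boundaries crossed, outermost first: [that] — 1 in total.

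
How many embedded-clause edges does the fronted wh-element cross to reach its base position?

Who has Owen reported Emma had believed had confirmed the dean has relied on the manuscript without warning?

"who" is extracted from the subject of "confirmed".
Boundaries crossed, outermost first: [Ø], [Ø] — 2 in total.

2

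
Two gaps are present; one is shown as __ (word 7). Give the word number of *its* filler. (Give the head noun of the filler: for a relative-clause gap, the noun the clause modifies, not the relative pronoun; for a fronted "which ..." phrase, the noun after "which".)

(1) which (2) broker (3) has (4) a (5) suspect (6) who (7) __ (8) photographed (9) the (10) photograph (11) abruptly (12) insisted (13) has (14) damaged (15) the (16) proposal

5

The marked gap is inside the relative clause, the subject of "photographed".
Its filler is the head noun "suspect" (via "who"), at word 5.
(The other dependency links word 2 to a gap after word 12.)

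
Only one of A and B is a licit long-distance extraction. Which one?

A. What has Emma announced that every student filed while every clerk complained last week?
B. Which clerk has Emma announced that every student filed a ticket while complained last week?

In B, the wh-phrase is extracted from inside an adjunct island (introduced by "while"), which blocks movement.
In A, the extraction path crosses only that-complement boundaries, which are transparent.
So A is grammatical.

A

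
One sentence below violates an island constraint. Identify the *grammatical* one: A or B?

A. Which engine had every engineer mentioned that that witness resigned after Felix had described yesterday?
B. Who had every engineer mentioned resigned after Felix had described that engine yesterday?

In A, the wh-phrase is extracted from inside an adjunct island (introduced by "after"), which blocks movement.
In B, the extraction path crosses only that-complement boundaries, which are transparent.
So B is grammatical.

B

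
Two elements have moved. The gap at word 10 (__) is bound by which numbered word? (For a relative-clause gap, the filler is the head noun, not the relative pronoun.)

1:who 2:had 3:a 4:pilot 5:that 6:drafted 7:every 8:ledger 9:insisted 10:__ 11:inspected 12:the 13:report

The marked gap is the subject of "inspected".
Its filler is the fronted wh-phrase "who", at word 1.
(The other dependency links word 4 to a gap after word 5.)

1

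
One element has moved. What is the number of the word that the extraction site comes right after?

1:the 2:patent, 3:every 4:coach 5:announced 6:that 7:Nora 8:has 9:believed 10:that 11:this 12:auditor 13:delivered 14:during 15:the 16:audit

The displaced element is "the patent" (word 2).
It is linked across 2 clause boundaries (that → that).
It functions as the direct object of "delivered", so the gap sits immediately after word 13 ("delivered").
Base order: Every coach announced that Nora has believed that this auditor delivered the patent during the audit.

13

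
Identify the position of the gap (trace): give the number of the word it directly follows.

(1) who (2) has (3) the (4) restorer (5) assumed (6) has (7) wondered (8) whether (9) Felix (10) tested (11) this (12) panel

5

The displaced element is "who" (word 1).
It is linked across 1 clause boundary (Ø).
It functions as the subject of "wondered", so the gap sits immediately after word 5 ("assumed").
Base order: The restorer has assumed that who has wondered whether Felix tested this panel.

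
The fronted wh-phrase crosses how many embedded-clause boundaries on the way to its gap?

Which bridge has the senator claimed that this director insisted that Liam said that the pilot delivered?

3

"which bridge" is extracted from the object of "delivered".
Boundaries crossed, outermost first: [that], [that], [that] — 3 in total.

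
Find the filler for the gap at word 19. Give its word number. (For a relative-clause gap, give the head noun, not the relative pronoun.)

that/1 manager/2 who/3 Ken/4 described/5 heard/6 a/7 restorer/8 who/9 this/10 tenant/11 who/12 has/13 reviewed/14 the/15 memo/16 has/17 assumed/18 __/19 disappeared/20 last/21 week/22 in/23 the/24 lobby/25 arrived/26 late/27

The gap at 19 is the subject of "disappeared", inside a relative clause.
The relative pronoun is "who" (word 9); it is bound by the head noun immediately before it.
Its filler is the head noun "restorer", at word 8.

8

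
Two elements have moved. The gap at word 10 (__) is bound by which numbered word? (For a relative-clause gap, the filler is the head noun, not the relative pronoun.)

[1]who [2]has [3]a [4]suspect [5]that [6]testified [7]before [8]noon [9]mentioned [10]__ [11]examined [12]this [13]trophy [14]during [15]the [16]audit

1

The marked gap is the subject of "examined".
Its filler is the fronted wh-phrase "who", at word 1.
(The other dependency links word 4 to a gap after word 5.)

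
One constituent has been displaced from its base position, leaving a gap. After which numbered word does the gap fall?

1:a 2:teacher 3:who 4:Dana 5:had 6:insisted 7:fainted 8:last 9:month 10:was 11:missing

The displaced element is "a teacher" (word 2).
It is linked across 1 clause boundary (Ø).
It functions as the subject of "fainted", so the gap sits immediately after word 6 ("insisted").
Base order: Dana had insisted that a teacher fainted last month.

6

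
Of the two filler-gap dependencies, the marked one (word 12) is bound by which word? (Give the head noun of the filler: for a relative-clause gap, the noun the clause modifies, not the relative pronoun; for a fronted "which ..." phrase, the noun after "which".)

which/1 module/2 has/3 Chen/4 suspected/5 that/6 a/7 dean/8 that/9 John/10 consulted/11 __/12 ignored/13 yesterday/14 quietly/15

8

The marked gap is inside the relative clause, the direct object of "consulted".
Its filler is the head noun "dean" (via "that"), at word 8.
(The other dependency links word 2 to a gap after word 13.)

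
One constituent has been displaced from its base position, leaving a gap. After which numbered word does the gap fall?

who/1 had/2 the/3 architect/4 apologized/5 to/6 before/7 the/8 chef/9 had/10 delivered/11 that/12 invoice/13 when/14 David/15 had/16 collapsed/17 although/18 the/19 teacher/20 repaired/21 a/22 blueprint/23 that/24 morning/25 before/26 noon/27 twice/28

The displaced element is "who" (word 1).
It functions as the object of the preposition "to" of "apologized", so the gap sits immediately after word 6 ("to").
Base order: The architect had apologized to who before the chef had delivered that invoice when David had collapsed although the teacher repaired a blueprint that morning before noon twice.

6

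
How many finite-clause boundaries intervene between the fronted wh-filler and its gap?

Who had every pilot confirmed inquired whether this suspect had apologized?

"who" is extracted from the subject of "inquired".
Boundaries crossed, outermost first: [Ø] — 1 in total.

1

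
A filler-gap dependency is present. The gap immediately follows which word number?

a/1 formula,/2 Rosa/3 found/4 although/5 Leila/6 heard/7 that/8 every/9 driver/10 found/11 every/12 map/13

The displaced element is "a formula" (word 2).
It functions as the direct object of "found", so the gap sits immediately after word 4 ("found").
Base order: Rosa found a formula although Leila heard that every driver found every map.

4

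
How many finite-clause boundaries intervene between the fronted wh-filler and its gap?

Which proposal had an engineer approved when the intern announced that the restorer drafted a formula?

0

"which proposal" originates inside the matrix clause — no clause boundary is crossed.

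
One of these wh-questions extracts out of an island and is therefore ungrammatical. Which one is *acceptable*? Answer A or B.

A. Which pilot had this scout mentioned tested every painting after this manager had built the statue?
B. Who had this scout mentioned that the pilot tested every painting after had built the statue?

In B, the wh-phrase is extracted from inside an adjunct island (introduced by "after"), which blocks movement.
In A, the extraction path crosses only that-complement boundaries, which are transparent.
So A is grammatical.

A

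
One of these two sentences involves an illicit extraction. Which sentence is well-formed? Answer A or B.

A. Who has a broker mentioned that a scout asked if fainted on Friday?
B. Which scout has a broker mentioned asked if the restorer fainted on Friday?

In A, the wh-phrase is extracted from inside a wh-island (introduced by "if"), which blocks movement.
In B, the extraction path crosses only that-complement boundaries, which are transparent.
So B is grammatical.

B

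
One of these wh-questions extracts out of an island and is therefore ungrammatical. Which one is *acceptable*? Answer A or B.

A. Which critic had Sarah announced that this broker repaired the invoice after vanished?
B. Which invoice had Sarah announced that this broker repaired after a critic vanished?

B

In A, the wh-phrase is extracted from inside an adjunct island (introduced by "after"), which blocks movement.
In B, the extraction path crosses only that-complement boundaries, which are transparent.
So B is grammatical.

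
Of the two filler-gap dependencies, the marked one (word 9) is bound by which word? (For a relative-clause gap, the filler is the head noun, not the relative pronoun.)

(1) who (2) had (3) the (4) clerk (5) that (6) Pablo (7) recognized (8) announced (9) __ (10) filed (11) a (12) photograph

The marked gap is the subject of "filed".
Its filler is the fronted wh-phrase "who", at word 1.
(The other dependency links word 4 to a gap after word 7.)

1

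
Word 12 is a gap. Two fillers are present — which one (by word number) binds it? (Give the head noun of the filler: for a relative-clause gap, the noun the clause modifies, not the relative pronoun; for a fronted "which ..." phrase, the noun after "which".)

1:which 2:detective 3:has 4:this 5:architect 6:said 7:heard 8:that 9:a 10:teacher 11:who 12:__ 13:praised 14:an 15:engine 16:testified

10

The marked gap is inside the relative clause, the subject of "praised".
Its filler is the head noun "teacher" (via "who"), at word 10.
(The other dependency links word 2 to a gap after word 6.)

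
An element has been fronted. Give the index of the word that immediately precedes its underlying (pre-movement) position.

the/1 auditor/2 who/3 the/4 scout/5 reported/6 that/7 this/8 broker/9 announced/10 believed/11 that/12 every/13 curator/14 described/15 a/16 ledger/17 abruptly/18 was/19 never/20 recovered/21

The displaced element is "the auditor" (word 2).
It is linked across 2 clause boundaries (that → Ø).
It functions as the subject of "believed", so the gap sits immediately after word 10 ("announced").
Base order: The scout reported that this broker announced that the auditor believed that every curator described a ledger abruptly.

10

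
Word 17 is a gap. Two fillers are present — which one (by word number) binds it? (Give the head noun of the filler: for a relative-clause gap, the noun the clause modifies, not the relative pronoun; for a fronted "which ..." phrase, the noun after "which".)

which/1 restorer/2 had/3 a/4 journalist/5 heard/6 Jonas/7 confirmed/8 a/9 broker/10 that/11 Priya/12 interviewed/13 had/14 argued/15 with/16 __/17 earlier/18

The marked gap is the object of the preposition "with" of "argued".
Its filler is the fronted wh-phrase "which restorer", at word 2.
(The other dependency links word 10 to a gap after word 13.)

2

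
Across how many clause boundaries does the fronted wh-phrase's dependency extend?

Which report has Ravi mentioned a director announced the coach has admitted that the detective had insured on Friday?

3

"which report" is extracted from the object of "insured".
Boundaries crossed, outermost first: [Ø], [Ø], [that] — 3 in total.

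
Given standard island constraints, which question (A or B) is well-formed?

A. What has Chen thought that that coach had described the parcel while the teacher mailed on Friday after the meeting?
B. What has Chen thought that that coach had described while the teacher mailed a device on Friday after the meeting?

In A, the wh-phrase is extracted from inside an adjunct island (introduced by "while"), which blocks movement.
In B, the extraction path crosses only that-complement boundaries, which are transparent.
So B is grammatical.

B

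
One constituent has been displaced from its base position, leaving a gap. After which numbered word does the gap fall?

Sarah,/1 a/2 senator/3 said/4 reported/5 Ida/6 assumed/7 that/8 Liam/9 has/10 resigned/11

4

The displaced element is "Sarah" (word 1).
It is linked across 1 clause boundary (Ø).
It functions as the subject of "reported", so the gap sits immediately after word 4 ("said").
Base order: A senator said that Sarah reported Ida assumed that Liam has resigned.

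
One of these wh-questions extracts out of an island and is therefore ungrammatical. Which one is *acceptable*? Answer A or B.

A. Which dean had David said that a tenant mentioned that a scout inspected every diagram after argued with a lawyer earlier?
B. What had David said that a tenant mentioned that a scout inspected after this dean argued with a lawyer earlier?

B

In A, the wh-phrase is extracted from inside an adjunct island (introduced by "after"), which blocks movement.
In B, the extraction path crosses only that-complement boundaries, which are transparent.
So B is grammatical.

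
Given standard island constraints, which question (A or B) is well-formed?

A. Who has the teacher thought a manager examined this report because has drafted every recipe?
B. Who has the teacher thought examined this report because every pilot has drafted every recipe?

In A, the wh-phrase is extracted from inside an adjunct island (introduced by "because"), which blocks movement.
In B, the extraction path crosses only that-complement boundaries, which are transparent.
So B is grammatical.

B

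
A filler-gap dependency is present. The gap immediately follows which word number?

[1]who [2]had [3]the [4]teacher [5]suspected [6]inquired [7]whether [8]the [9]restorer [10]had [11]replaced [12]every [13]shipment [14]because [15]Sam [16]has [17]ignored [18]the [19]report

The displaced element is "who" (word 1).
It is linked across 1 clause boundary (Ø).
It functions as the subject of "inquired", so the gap sits immediately after word 5 ("suspected").
Base order: The teacher had suspected that who inquired whether the restorer had replaced every shipment because Sam has ignored the report.

5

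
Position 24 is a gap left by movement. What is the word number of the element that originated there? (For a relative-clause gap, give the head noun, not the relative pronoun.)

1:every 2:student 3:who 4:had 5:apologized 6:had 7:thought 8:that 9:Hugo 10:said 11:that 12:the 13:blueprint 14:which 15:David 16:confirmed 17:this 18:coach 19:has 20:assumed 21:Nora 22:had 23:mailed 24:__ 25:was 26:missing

The gap at 24 is the object of "mailed", inside a relative clause.
The relative pronoun is "which" (word 14); it is bound by the head noun immediately before it.
Its filler is the head noun "blueprint", at word 13.

13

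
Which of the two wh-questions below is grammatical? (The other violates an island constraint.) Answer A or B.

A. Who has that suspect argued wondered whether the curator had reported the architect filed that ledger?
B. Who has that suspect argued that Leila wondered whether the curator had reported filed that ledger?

In B, the wh-phrase is extracted from inside a wh-island (introduced by "whether"), which blocks movement.
In A, the extraction path crosses only that-complement boundaries, which are transparent.
So A is grammatical.

A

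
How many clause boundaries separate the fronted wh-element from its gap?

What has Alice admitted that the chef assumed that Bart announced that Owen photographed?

3

"what" is extracted from the object of "photographed".
Boundaries crossed, outermost first: [that], [that], [that] — 3 in total.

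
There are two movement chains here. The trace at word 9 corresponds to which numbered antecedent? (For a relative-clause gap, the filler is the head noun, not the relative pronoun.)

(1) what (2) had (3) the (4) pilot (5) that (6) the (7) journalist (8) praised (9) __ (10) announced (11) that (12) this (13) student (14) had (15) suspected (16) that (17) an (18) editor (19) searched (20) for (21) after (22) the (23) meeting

4

The marked gap is inside the relative clause, the direct object of "praised".
Its filler is the head noun "pilot" (via "that"), at word 4.
(The other dependency links word 1 to a gap after word 20.)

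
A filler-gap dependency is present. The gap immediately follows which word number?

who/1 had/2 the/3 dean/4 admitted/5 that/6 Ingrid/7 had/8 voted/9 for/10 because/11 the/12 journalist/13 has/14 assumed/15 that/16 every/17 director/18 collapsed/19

The displaced element is "who" (word 1).
It is linked across 1 clause boundary (that).
It functions as the object of the preposition "for" of "voted", so the gap sits immediately after word 10 ("for").
Base order: The dean had admitted that Ingrid had voted for who because the journalist has assumed that every director collapsed.

10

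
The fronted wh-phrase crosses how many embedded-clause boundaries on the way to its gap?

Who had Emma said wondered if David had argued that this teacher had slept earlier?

1

"who" is extracted from the subject of "wondered".
Boundaries crossed, outermost first: [Ø] — 1 in total.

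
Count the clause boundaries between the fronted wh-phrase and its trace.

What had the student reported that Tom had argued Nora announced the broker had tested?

3

"what" is extracted from the object of "tested".
Boundaries crossed, outermost first: [that], [Ø], [Ø] — 3 in total.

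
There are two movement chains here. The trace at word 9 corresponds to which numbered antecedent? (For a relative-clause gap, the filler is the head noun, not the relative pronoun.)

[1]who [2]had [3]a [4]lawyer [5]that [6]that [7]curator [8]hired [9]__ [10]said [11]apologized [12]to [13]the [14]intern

4

The marked gap is inside the relative clause, the direct object of "hired".
Its filler is the head noun "lawyer" (via "that"), at word 4.
(The other dependency links word 1 to a gap after word 10.)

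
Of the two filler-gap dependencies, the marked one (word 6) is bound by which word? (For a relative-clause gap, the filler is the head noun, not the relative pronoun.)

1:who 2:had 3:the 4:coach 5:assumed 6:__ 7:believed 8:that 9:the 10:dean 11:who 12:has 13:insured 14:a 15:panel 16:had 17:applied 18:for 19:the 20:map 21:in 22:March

1

The marked gap is the subject of "believed".
Its filler is the fronted wh-phrase "who", at word 1.
(The other dependency links word 10 to a gap after word 11.)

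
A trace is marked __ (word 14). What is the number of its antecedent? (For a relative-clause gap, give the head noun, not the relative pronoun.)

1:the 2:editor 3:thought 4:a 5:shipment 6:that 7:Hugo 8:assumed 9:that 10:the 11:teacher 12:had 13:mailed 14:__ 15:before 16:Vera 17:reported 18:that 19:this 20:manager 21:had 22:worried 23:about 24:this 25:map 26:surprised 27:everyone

5

The gap at 14 is the object of "mailed", inside a relative clause.
The relative pronoun is "that" (word 6); it is bound by the head noun immediately before it.
Its filler is the head noun "shipment", at word 5.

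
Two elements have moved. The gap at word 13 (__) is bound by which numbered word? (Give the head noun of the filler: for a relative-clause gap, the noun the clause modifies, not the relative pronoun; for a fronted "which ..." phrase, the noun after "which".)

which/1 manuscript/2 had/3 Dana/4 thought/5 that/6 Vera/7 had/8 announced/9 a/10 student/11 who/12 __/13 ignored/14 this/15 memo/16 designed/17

The marked gap is inside the relative clause, the subject of "ignored".
Its filler is the head noun "student" (via "who"), at word 11.
(The other dependency links word 2 to a gap after word 17.)

11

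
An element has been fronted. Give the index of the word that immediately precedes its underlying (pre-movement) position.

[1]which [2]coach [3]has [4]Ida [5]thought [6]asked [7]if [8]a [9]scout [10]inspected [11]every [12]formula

5

The displaced element is "which coach" (word 2).
It is linked across 1 clause boundary (Ø).
It functions as the subject of "asked", so the gap sits immediately after word 5 ("thought").
Base order: Ida has thought that which coach asked if a scout inspected every formula.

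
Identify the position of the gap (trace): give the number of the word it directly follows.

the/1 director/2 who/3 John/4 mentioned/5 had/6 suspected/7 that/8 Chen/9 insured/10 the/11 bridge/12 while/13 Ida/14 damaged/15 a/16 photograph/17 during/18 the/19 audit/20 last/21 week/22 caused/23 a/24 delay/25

The displaced element is "the director" (word 2).
It is linked across 1 clause boundary (Ø).
It functions as the subject of "suspected", so the gap sits immediately after word 5 ("mentioned").
Base order: John mentioned that the director had suspected that Chen insured the bridge while Ida damaged a photograph during the audit last week.

5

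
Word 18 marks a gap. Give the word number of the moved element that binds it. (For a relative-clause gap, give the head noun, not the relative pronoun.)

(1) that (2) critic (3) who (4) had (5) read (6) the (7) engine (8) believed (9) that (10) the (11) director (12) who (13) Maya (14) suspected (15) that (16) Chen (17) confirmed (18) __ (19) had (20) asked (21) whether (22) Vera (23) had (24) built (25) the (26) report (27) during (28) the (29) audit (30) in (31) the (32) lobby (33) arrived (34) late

11

The gap at 18 is the subject of "asked", inside a relative clause.
The relative pronoun is "who" (word 12); it is bound by the head noun immediately before it.
Its filler is the head noun "director", at word 11.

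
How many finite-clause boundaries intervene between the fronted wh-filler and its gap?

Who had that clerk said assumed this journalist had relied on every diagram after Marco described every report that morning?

"who" is extracted from the subject of "assumed".
Boundaries crossed, outermost first: [Ø] — 1 in total.

1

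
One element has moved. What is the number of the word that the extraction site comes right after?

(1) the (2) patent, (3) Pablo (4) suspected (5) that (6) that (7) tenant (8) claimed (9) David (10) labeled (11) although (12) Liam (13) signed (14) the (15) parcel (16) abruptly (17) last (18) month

10

The displaced element is "the patent" (word 2).
It is linked across 2 clause boundaries (that → Ø).
It functions as the direct object of "labeled", so the gap sits immediately after word 10 ("labeled").
Base order: Pablo suspected that that tenant claimed David labeled the patent although Liam signed the parcel abruptly last month.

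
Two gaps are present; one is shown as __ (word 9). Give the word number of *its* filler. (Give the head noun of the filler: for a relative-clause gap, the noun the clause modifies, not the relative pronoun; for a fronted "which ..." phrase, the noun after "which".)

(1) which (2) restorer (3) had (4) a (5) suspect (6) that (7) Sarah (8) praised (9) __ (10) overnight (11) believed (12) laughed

5

The marked gap is inside the relative clause, the direct object of "praised".
Its filler is the head noun "suspect" (via "that"), at word 5.
(The other dependency links word 2 to a gap after word 11.)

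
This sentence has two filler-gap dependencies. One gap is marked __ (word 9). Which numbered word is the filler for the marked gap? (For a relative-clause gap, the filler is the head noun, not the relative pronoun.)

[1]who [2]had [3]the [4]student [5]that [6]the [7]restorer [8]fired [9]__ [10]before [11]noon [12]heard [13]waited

The marked gap is inside the relative clause, the direct object of "fired".
Its filler is the head noun "student" (via "that"), at word 4.
(The other dependency links word 1 to a gap after word 12.)

4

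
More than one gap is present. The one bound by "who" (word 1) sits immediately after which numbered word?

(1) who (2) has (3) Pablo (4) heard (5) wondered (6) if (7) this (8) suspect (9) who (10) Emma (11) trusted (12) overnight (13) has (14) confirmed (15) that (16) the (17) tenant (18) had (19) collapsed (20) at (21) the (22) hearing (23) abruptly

The displaced element is "who" (word 1).
It is linked across 1 clause boundary (Ø).
It functions as the subject of "wondered", so the gap sits immediately after word 4 ("heard").
Base order: Pablo has heard who wondered if this suspect who Emma trusted overnight has confirmed that the tenant had collapsed at the hearing abruptly.

4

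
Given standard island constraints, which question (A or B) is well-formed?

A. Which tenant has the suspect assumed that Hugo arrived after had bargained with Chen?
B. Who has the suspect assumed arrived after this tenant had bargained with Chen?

B

In A, the wh-phrase is extracted from inside an adjunct island (introduced by "after"), which blocks movement.
In B, the extraction path crosses only that-complement boundaries, which are transparent.
So B is grammatical.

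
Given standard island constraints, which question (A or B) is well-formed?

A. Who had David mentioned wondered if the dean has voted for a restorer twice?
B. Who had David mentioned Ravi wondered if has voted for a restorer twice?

A

In B, the wh-phrase is extracted from inside a wh-island (introduced by "if"), which blocks movement.
In A, the extraction path crosses only that-complement boundaries, which are transparent.
So A is grammatical.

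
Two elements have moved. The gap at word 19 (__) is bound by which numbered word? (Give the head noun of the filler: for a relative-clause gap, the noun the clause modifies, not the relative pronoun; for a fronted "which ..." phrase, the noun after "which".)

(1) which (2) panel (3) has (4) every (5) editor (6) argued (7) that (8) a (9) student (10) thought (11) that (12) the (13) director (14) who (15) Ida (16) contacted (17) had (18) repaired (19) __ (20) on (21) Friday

2

The marked gap is the direct object of "repaired".
Its filler is the fronted wh-phrase "which panel", at word 2.
(The other dependency links word 13 to a gap after word 16.)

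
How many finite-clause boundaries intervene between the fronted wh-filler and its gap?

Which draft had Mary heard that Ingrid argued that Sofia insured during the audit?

2

"which draft" is extracted from the object of "insured".
Boundaries crossed, outermost first: [that], [that] — 2 in total.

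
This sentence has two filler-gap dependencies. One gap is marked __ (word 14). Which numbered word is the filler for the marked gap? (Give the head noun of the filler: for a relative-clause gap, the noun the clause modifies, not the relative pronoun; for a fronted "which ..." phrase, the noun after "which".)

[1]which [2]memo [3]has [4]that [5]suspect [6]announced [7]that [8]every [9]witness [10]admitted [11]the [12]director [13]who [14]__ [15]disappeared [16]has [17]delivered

12

The marked gap is inside the relative clause, the subject of "disappeared".
Its filler is the head noun "director" (via "who"), at word 12.
(The other dependency links word 2 to a gap after word 17.)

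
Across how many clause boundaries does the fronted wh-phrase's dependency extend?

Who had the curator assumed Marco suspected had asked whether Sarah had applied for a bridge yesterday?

2

"who" is extracted from the subject of "asked".
Boundaries crossed, outermost first: [Ø], [Ø] — 2 in total.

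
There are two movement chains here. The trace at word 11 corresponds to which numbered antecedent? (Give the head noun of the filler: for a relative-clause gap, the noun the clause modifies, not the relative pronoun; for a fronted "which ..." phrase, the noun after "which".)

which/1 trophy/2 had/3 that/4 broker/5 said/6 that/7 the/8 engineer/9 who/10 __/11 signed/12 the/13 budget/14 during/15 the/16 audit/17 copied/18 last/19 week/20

9

The marked gap is inside the relative clause, the subject of "signed".
Its filler is the head noun "engineer" (via "who"), at word 9.
(The other dependency links word 2 to a gap after word 18.)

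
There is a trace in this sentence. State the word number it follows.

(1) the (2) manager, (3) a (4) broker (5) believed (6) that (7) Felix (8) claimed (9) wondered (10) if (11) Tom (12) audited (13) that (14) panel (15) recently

The displaced element is "the manager" (word 2).
It is linked across 2 clause boundaries (that → Ø).
It functions as the subject of "wondered", so the gap sits immediately after word 8 ("claimed").
Base order: A broker believed that Felix claimed that the manager wondered if Tom audited that panel recently.

8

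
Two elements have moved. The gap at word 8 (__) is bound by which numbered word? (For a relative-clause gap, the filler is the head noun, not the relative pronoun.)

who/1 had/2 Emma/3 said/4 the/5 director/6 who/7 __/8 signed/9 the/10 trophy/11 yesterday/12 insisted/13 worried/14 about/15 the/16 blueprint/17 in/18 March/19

6

The marked gap is inside the relative clause, the subject of "signed".
Its filler is the head noun "director" (via "who"), at word 6.
(The other dependency links word 1 to a gap after word 13.)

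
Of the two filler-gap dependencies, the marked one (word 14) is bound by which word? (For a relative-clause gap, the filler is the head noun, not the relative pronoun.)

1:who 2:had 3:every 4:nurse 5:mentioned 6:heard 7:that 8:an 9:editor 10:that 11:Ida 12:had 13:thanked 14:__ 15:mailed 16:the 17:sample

9

The marked gap is inside the relative clause, the direct object of "thanked".
Its filler is the head noun "editor" (via "that"), at word 9.
(The other dependency links word 1 to a gap after word 5.)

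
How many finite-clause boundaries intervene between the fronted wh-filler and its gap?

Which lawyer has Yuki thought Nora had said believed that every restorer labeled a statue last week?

2

"which lawyer" is extracted from the subject of "believed".
Boundaries crossed, outermost first: [Ø], [Ø] — 2 in total.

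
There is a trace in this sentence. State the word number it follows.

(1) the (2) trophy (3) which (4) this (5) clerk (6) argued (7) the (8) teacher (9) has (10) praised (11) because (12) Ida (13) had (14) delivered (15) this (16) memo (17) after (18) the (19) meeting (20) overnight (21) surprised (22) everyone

10

The displaced element is "the trophy" (word 2).
It is linked across 1 clause boundary (Ø).
It functions as the direct object of "praised", so the gap sits immediately after word 10 ("praised").
Base order: This clerk argued the teacher has praised the trophy because Ida had delivered this memo after the meeting overnight.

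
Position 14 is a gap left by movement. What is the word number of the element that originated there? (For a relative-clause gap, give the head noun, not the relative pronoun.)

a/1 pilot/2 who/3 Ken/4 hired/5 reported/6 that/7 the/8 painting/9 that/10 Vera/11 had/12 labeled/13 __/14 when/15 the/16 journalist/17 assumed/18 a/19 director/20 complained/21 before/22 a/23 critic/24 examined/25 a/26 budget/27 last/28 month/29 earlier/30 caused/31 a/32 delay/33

The gap at 14 is the object of "labeled", inside a relative clause.
The relative pronoun is "that" (word 10); it is bound by the head noun immediately before it.
Its filler is the head noun "painting", at word 9.

9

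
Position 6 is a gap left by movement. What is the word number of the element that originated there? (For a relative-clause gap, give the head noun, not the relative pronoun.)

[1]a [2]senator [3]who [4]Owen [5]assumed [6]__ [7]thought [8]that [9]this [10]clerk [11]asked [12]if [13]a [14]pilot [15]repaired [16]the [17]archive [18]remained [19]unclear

The gap at 6 is the subject of "thought", inside a relative clause.
The relative pronoun is "who" (word 3); it is bound by the head noun immediately before it.
Its filler is the head noun "senator", at word 2.

2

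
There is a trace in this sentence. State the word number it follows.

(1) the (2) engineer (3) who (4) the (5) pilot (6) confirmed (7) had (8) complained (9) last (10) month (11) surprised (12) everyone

6

The displaced element is "the engineer" (word 2).
It is linked across 1 clause boundary (Ø).
It functions as the subject of "complained", so the gap sits immediately after word 6 ("confirmed").
Base order: The pilot confirmed the engineer had complained last month.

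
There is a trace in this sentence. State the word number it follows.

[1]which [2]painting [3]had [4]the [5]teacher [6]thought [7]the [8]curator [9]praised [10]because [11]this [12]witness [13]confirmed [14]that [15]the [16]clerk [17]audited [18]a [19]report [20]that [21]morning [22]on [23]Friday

The displaced element is "which painting" (word 2).
It is linked across 1 clause boundary (Ø).
It functions as the direct object of "praised", so the gap sits immediately after word 9 ("praised").
Base order: The teacher had thought the curator praised which painting because this witness confirmed that the clerk audited a report that morning on Friday.

9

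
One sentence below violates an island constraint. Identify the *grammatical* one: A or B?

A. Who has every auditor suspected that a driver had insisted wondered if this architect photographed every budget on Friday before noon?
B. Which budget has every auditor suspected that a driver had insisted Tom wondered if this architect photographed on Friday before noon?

In B, the wh-phrase is extracted from inside a wh-island (introduced by "if"), which blocks movement.
In A, the extraction path crosses only that-complement boundaries, which are transparent.
So A is grammatical.

A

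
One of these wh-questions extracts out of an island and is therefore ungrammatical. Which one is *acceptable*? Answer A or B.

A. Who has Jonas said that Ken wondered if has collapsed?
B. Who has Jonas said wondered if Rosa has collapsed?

In A, the wh-phrase is extracted from inside a wh-island (introduced by "if"), which blocks movement.
In B, the extraction path crosses only that-complement boundaries, which are transparent.
So B is grammatical.

B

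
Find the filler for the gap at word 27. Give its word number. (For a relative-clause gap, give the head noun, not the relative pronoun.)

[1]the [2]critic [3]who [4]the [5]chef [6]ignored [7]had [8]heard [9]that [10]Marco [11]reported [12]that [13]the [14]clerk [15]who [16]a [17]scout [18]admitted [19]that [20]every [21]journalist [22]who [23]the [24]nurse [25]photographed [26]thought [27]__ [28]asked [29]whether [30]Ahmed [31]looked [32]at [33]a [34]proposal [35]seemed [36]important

The gap at 27 is the subject of "asked", inside a relative clause.
The relative pronoun is "who" (word 15); it is bound by the head noun immediately before it.
Its filler is the head noun "clerk", at word 14.

14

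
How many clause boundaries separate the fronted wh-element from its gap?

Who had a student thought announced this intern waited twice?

1

"who" is extracted from the subject of "announced".
Boundaries crossed, outermost first: [Ø] — 1 in total.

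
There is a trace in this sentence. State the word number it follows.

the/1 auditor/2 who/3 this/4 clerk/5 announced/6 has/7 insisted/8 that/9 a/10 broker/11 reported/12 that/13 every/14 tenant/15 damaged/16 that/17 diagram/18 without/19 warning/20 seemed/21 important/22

6

The displaced element is "the auditor" (word 2).
It is linked across 1 clause boundary (Ø).
It functions as the subject of "insisted", so the gap sits immediately after word 6 ("announced").
Base order: This clerk announced that the auditor has insisted that a broker reported that every tenant damaged that diagram without warning.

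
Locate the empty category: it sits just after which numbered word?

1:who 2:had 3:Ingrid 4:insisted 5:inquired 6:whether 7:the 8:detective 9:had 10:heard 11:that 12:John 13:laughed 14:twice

The displaced element is "who" (word 1).
It is linked across 1 clause boundary (Ø).
It functions as the subject of "inquired", so the gap sits immediately after word 4 ("insisted").
Base order: Ingrid had insisted who inquired whether the detective had heard that John laughed twice.

4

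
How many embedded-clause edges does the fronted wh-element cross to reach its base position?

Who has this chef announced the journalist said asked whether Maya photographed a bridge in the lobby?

"who" is extracted from the subject of "asked".
Boundaries crossed, outermost first: [Ø], [Ø] — 2 in total.

2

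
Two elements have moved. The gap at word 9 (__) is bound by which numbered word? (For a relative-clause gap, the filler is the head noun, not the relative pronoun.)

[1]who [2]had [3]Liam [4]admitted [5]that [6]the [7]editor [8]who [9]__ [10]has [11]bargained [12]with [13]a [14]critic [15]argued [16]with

7

The marked gap is inside the relative clause, the subject of "bargained".
Its filler is the head noun "editor" (via "who"), at word 7.
(The other dependency links word 1 to a gap after word 16.)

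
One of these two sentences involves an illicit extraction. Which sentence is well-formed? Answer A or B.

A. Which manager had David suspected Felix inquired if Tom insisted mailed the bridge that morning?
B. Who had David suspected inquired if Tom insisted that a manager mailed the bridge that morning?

B

In A, the wh-phrase is extracted from inside a wh-island (introduced by "if"), which blocks movement.
In B, the extraction path crosses only that-complement boundaries, which are transparent.
So B is grammatical.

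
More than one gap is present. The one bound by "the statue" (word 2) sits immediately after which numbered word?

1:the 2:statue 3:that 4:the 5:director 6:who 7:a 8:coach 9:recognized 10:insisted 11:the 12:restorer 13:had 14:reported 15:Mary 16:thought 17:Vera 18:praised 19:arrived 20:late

18

The displaced element is "the statue" (word 2).
It is linked across 3 clause boundaries (Ø → Ø → Ø).
It functions as the direct object of "praised", so the gap sits immediately after word 18 ("praised").
Base order: The director who a coach recognized insisted the restorer had reported Mary thought Vera praised the statue.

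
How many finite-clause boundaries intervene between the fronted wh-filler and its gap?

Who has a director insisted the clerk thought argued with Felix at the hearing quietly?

2

"who" is extracted from the subject of "argued".
Boundaries crossed, outermost first: [Ø], [Ø] — 2 in total.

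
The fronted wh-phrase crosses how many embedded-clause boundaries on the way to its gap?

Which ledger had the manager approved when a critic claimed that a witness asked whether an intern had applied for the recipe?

"which ledger" originates inside the matrix clause — no clause boundary is crossed.

0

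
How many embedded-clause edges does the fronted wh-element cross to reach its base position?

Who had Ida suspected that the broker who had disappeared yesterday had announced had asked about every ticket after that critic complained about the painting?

"who" is extracted from the subject of "asked".
Boundaries crossed, outermost first: [that], [Ø] — 2 in total.

2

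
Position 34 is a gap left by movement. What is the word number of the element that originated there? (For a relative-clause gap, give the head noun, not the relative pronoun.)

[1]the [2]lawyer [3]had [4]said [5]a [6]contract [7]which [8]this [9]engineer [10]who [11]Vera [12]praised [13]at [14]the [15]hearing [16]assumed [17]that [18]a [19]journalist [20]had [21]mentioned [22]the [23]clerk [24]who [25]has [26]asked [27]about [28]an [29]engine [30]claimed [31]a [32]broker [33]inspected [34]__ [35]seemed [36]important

The gap at 34 is the object of "inspected", inside a relative clause.
The relative pronoun is "which" (word 7); it is bound by the head noun immediately before it.
Its filler is the head noun "contract", at word 6.

6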